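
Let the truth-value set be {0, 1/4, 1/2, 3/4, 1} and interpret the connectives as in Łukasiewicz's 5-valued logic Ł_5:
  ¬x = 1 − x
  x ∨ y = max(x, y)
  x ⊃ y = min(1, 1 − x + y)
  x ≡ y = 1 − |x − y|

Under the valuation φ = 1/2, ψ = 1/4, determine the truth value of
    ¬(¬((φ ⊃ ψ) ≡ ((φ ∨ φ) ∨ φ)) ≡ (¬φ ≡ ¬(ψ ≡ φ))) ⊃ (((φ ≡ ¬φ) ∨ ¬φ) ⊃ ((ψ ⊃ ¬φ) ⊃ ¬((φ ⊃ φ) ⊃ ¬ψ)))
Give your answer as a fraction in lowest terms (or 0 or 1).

3/4

φ ⊃ ψ = 1/2 ⊃ 1/4 = 3/4
φ ∨ φ = 1/2 ∨ 1/2 = 1/2
(φ ∨ φ) ∨ φ = 1/2 ∨ 1/2 = 1/2
(φ ⊃ ψ) ≡ ((φ ∨ φ) ∨ φ) = 3/4 ≡ 1/2 = 3/4
¬((φ ⊃ ψ) ≡ ((φ ∨ φ) ∨ φ)) = ¬3/4 = 1/4
¬φ = ¬1/2 = 1/2
ψ ≡ φ = 1/4 ≡ 1/2 = 3/4
¬(ψ ≡ φ) = ¬3/4 = 1/4
¬φ ≡ ¬(ψ ≡ φ) = 1/2 ≡ 1/4 = 3/4
¬((φ ⊃ ψ) ≡ ((φ ∨ φ) ∨ φ)) ≡ (¬φ ≡ ¬(ψ ≡ φ)) = 1/4 ≡ 3/4 = 1/2
¬(¬((φ ⊃ ψ) ≡ ((φ ∨ φ) ∨ φ)) ≡ (¬φ ≡ ¬(ψ ≡ φ))) = ¬1/2 = 1/2
¬φ = ¬1/2 = 1/2
φ ≡ ¬φ = 1/2 ≡ 1/2 = 1
¬φ = ¬1/2 = 1/2
(φ ≡ ¬φ) ∨ ¬φ = 1 ∨ 1/2 = 1
¬φ = ¬1/2 = 1/2
ψ ⊃ ¬φ = 1/4 ⊃ 1/2 = 1
φ ⊃ φ = 1/2 ⊃ 1/2 = 1
¬ψ = ¬1/4 = 3/4
(φ ⊃ φ) ⊃ ¬ψ = 1 ⊃ 3/4 = 3/4
¬((φ ⊃ φ) ⊃ ¬ψ) = ¬3/4 = 1/4
(ψ ⊃ ¬φ) ⊃ ¬((φ ⊃ φ) ⊃ ¬ψ) = 1 ⊃ 1/4 = 1/4
((φ ≡ ¬φ) ∨ ¬φ) ⊃ ((ψ ⊃ ¬φ) ⊃ ¬((φ ⊃ φ) ⊃ ¬ψ)) = 1 ⊃ 1/4 = 1/4
¬(¬((φ ⊃ ψ) ≡ ((φ ∨ φ) ∨ φ)) ≡ (¬φ ≡ ¬(ψ ≡ φ))) ⊃ (((φ ≡ ¬φ) ∨ ¬φ) ⊃ ((ψ ⊃ ¬φ) ⊃ ¬((φ ⊃ φ) ⊃ ¬ψ))) = 1/2 ⊃ 1/4 = 3/4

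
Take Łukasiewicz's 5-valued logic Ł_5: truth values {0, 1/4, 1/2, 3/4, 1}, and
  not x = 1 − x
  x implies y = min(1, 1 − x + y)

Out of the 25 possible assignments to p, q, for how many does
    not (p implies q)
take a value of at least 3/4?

value 1: 1 assignment (counts)
value 3/4: 2 assignments (counts)
value 1/2: 3 assignments
value 1/4: 4 assignments
value 0: 15 assignments
So 3 of the 25 assignments meet the threshold.

3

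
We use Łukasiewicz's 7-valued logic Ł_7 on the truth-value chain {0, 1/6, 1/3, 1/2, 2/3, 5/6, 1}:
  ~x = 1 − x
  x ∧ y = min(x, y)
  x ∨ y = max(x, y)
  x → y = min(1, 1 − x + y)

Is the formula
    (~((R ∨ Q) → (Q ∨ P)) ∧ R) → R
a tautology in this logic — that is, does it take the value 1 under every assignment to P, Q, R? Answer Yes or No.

Yes

At P = 1/2, Q = 1, R = 1/3, for instance:
R ∨ Q = 1/3 ∨ 1 = 1
Q ∨ P = 1 ∨ 1/2 = 1
(R ∨ Q) → (Q ∨ P) = 1 → 1 = 1
~((R ∨ Q) → (Q ∨ P)) = ~1 = 0
~((R ∨ Q) → (Q ∨ P)) ∧ R = 0 ∧ 1/3 = 0
(~((R ∨ Q) → (Q ∨ P)) ∧ R) → R = 0 → 1/3 = 1
and checking the remaining 342 assignments likewise gives ≥ 1 in every case.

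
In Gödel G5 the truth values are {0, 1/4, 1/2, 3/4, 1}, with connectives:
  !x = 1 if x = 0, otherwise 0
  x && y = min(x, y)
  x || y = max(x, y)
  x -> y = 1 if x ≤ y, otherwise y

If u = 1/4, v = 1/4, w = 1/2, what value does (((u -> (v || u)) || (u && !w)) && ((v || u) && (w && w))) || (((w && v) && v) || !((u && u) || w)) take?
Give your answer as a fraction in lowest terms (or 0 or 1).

1/4

v || u = 1/4 || 1/4 = 1/4
u -> (v || u) = 1/4 -> 1/4 = 1
!w = !1/2 = 0
u && !w = 1/4 && 0 = 0
(u -> (v || u)) || (u && !w) = 1 || 0 = 1
v || u = 1/4 || 1/4 = 1/4
w && w = 1/2 && 1/2 = 1/2
(v || u) && (w && w) = 1/4 && 1/2 = 1/4
((u -> (v || u)) || (u && !w)) && ((v || u) && (w && w)) = 1 && 1/4 = 1/4
w && v = 1/2 && 1/4 = 1/4
(w && v) && v = 1/4 && 1/4 = 1/4
u && u = 1/4 && 1/4 = 1/4
(u && u) || w = 1/4 || 1/2 = 1/2
!((u && u) || w) = !1/2 = 0
((w && v) && v) || !((u && u) || w) = 1/4 || 0 = 1/4
(((u -> (v || u)) || (u && !w)) && ((v || u) && (w && w))) || (((w && v) && v) || !((u && u) || w)) = 1/4 || 1/4 = 1/4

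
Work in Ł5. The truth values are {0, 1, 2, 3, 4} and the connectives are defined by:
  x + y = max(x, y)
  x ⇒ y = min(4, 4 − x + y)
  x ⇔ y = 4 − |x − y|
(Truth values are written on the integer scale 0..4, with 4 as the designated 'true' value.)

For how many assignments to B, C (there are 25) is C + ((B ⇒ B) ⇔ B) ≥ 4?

value 4: 9 assignments (counts)
value 3: 7 assignments
value 2: 5 assignments
value 1: 3 assignments
value 0: 1 assignment
So 9 of the 25 assignments meet the threshold.

9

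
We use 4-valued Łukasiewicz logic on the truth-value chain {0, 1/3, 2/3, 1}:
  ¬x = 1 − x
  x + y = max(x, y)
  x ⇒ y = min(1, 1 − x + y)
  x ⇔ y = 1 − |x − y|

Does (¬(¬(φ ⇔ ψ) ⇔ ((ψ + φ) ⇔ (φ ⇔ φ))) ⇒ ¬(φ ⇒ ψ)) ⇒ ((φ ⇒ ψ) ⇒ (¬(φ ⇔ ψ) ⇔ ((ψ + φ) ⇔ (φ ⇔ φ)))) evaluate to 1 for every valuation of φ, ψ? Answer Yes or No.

Yes

φ = 0, ψ = 0 ↦ 1
φ = 0, ψ = 1/3 ↦ 1
φ = 0, ψ = 2/3 ↦ 1
φ = 0, ψ = 1 ↦ 1
φ = 1/3, ψ = 0 ↦ 1
φ = 1/3, ψ = 1/3 ↦ 1
φ = 1/3, ψ = 2/3 ↦ 1
φ = 1/3, ψ = 1 ↦ 1
φ = 2/3, ψ = 0 ↦ 1
φ = 2/3, ψ = 1/3 ↦ 1
φ = 2/3, ψ = 2/3 ↦ 1
φ = 2/3, ψ = 1 ↦ 1
φ = 1, ψ = 0 ↦ 1
φ = 1, ψ = 1/3 ↦ 1
φ = 1, ψ = 2/3 ↦ 1
φ = 1, ψ = 1 ↦ 1
Every assignment gives a value ≥ 1.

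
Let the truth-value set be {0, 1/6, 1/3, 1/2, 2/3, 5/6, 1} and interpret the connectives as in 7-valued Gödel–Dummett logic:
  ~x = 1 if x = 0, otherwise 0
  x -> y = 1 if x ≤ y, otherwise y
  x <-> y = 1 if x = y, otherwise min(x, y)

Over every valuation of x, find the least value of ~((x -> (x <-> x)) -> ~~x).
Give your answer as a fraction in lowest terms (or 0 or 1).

Take x = 1/6:
x <-> x = 1/6 <-> 1/6 = 1
x -> (x <-> x) = 1/6 -> 1 = 1
~x = ~1/6 = 0
~~x = ~0 = 1
(x -> (x <-> x)) -> ~~x = 1 -> 1 = 1
~((x -> (x <-> x)) -> ~~x) = ~1 = 0
No assignment yields a value below 0, so this is the minimum.

0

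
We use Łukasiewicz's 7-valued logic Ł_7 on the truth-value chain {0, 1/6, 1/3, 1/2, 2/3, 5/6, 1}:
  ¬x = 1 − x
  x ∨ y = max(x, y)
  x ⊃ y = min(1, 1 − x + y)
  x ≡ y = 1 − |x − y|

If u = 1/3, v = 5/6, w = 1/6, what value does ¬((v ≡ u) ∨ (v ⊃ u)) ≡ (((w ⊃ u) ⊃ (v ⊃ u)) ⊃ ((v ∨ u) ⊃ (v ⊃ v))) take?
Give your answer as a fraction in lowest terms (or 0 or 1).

v ≡ u = 5/6 ≡ 1/3 = 1/2
v ⊃ u = 5/6 ⊃ 1/3 = 1/2
(v ≡ u) ∨ (v ⊃ u) = 1/2 ∨ 1/2 = 1/2
¬((v ≡ u) ∨ (v ⊃ u)) = ¬1/2 = 1/2
w ⊃ u = 1/6 ⊃ 1/3 = 1
v ⊃ u = 5/6 ⊃ 1/3 = 1/2
(w ⊃ u) ⊃ (v ⊃ u) = 1 ⊃ 1/2 = 1/2
v ∨ u = 5/6 ∨ 1/3 = 5/6
v ⊃ v = 5/6 ⊃ 5/6 = 1
(v ∨ u) ⊃ (v ⊃ v) = 5/6 ⊃ 1 = 1
((w ⊃ u) ⊃ (v ⊃ u)) ⊃ ((v ∨ u) ⊃ (v ⊃ v)) = 1/2 ⊃ 1 = 1
¬((v ≡ u) ∨ (v ⊃ u)) ≡ (((w ⊃ u) ⊃ (v ⊃ u)) ⊃ ((v ∨ u) ⊃ (v ⊃ v))) = 1/2 ≡ 1 = 1/2

1/2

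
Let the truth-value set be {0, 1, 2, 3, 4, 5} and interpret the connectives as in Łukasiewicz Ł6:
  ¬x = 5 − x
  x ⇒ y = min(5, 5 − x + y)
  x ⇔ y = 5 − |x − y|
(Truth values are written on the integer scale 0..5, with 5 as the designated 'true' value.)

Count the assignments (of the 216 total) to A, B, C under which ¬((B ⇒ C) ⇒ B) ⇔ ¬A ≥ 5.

36

value 5: 36 assignments (counts)
value 4: 54 assignments
value 3: 45 assignments
value 2: 36 assignments
value 1: 27 assignments
value 0: 18 assignments
So 36 of the 216 assignments meet the threshold.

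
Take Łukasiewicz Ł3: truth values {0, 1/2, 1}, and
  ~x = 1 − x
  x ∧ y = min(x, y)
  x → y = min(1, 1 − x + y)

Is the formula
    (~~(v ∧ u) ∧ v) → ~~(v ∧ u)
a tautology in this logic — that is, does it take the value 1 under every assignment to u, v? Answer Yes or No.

u = 0, v = 0 ↦ 1
u = 0, v = 1/2 ↦ 1
u = 0, v = 1 ↦ 1
u = 1/2, v = 0 ↦ 1
u = 1/2, v = 1/2 ↦ 1
u = 1/2, v = 1 ↦ 1
u = 1, v = 0 ↦ 1
u = 1, v = 1/2 ↦ 1
u = 1, v = 1 ↦ 1
Every assignment gives a value ≥ 1.

Yes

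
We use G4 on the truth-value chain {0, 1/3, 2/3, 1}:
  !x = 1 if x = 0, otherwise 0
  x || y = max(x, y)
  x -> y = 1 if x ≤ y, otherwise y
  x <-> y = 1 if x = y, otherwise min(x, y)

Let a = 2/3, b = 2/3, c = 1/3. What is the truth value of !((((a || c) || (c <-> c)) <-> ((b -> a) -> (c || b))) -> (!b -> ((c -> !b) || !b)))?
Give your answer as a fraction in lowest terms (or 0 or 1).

a || c = 2/3 || 1/3 = 2/3
c <-> c = 1/3 <-> 1/3 = 1
(a || c) || (c <-> c) = 2/3 || 1 = 1
b -> a = 2/3 -> 2/3 = 1
c || b = 1/3 || 2/3 = 2/3
(b -> a) -> (c || b) = 1 -> 2/3 = 2/3
((a || c) || (c <-> c)) <-> ((b -> a) -> (c || b)) = 1 <-> 2/3 = 2/3
!b = !2/3 = 0
!b = !2/3 = 0
c -> !b = 1/3 -> 0 = 0
!b = !2/3 = 0
(c -> !b) || !b = 0 || 0 = 0
!b -> ((c -> !b) || !b) = 0 -> 0 = 1
(((a || c) || (c <-> c)) <-> ((b -> a) -> (c || b))) -> (!b -> ((c -> !b) || !b)) = 2/3 -> 1 = 1
!((((a || c) || (c <-> c)) <-> ((b -> a) -> (c || b))) -> (!b -> ((c -> !b) || !b))) = !1 = 0

0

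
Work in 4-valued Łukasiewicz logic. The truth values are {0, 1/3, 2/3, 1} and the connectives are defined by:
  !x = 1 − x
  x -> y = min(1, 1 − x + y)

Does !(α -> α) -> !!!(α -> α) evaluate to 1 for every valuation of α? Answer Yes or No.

Yes

α = 0 ↦ 1
α = 1/3 ↦ 1
α = 2/3 ↦ 1
α = 1 ↦ 1
Every assignment gives a value ≥ 1.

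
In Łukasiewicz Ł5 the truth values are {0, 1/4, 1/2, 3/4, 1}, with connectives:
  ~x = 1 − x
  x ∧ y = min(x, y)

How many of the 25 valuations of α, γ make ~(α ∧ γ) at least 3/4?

16

value 1: 9 assignments (counts)
value 3/4: 7 assignments (counts)
value 1/2: 5 assignments
value 1/4: 3 assignments
value 0: 1 assignment
So 16 of the 25 assignments meet the threshold.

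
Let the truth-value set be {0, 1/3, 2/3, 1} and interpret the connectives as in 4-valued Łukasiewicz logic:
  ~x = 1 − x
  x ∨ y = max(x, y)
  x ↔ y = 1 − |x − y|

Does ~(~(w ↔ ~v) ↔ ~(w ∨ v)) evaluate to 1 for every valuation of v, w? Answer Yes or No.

No

Counterexample: take v = 0, w = 0.
~v = ~0 = 1
w ↔ ~v = 0 ↔ 1 = 0
~(w ↔ ~v) = ~0 = 1
w ∨ v = 0 ∨ 0 = 0
~(w ∨ v) = ~0 = 1
~(w ↔ ~v) ↔ ~(w ∨ v) = 1 ↔ 1 = 1
~(~(w ↔ ~v) ↔ ~(w ∨ v)) = ~1 = 0
This gives 0 ≠ 1.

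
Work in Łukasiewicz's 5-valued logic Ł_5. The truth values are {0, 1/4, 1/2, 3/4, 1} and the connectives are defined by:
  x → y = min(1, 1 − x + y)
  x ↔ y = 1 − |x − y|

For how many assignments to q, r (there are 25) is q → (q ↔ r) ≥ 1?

19

value 1: 19 assignments (counts)
value 3/4: 2 assignments
value 1/2: 2 assignments
value 1/4: 1 assignment
value 0: 1 assignment
So 19 of the 25 assignments meet the threshold.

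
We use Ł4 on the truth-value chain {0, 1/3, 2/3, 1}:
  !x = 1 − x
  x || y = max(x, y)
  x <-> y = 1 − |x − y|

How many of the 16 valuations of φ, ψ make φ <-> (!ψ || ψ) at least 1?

4

φ = 0, ψ = 0 ↦ 0  <
φ = 0, ψ = 1/3 ↦ 1/3  <
φ = 0, ψ = 2/3 ↦ 1/3  <
φ = 0, ψ = 1 ↦ 0  <
φ = 1/3, ψ = 0 ↦ 1/3  <
φ = 1/3, ψ = 1/3 ↦ 2/3  <
φ = 1/3, ψ = 2/3 ↦ 2/3  <
φ = 1/3, ψ = 1 ↦ 1/3  <
φ = 2/3, ψ = 0 ↦ 2/3  <
φ = 2/3, ψ = 1/3 ↦ 1  ≥
φ = 2/3, ψ = 2/3 ↦ 1  ≥
φ = 2/3, ψ = 1 ↦ 2/3  <
φ = 1, ψ = 0 ↦ 1  ≥
φ = 1, ψ = 1/3 ↦ 2/3  <
φ = 1, ψ = 2/3 ↦ 2/3  <
φ = 1, ψ = 1 ↦ 1  ≥
So 4 of the 16 assignments meet the threshold.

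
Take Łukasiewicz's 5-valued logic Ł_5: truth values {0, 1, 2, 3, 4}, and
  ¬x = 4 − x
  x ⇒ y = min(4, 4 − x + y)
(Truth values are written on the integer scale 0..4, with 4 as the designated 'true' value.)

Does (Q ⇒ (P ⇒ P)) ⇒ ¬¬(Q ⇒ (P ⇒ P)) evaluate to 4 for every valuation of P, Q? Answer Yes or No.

Yes

At P = 3, Q = 4, for instance:
P ⇒ P = 3 ⇒ 3 = 4
Q ⇒ (P ⇒ P) = 4 ⇒ 4 = 4
¬(Q ⇒ (P ⇒ P)) = ¬4 = 0
¬¬(Q ⇒ (P ⇒ P)) = ¬0 = 4
(Q ⇒ (P ⇒ P)) ⇒ ¬¬(Q ⇒ (P ⇒ P)) = 4 ⇒ 4 = 4
and checking the remaining 24 assignments likewise gives ≥ 4 in every case.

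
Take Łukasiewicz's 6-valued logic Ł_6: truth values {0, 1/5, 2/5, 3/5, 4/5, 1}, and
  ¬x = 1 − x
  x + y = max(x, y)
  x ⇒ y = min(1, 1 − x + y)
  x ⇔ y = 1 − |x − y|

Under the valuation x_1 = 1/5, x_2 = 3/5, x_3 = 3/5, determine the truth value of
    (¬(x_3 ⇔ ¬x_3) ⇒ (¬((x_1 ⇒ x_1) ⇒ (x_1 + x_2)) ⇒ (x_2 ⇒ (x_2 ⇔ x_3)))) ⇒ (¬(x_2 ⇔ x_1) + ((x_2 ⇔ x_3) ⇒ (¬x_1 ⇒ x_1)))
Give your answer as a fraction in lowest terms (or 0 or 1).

2/5

¬x_3 = ¬3/5 = 2/5
x_3 ⇔ ¬x_3 = 3/5 ⇔ 2/5 = 4/5
¬(x_3 ⇔ ¬x_3) = ¬4/5 = 1/5
x_1 ⇒ x_1 = 1/5 ⇒ 1/5 = 1
x_1 + x_2 = 1/5 + 3/5 = 3/5
(x_1 ⇒ x_1) ⇒ (x_1 + x_2) = 1 ⇒ 3/5 = 3/5
¬((x_1 ⇒ x_1) ⇒ (x_1 + x_2)) = ¬3/5 = 2/5
x_2 ⇔ x_3 = 3/5 ⇔ 3/5 = 1
x_2 ⇒ (x_2 ⇔ x_3) = 3/5 ⇒ 1 = 1
¬((x_1 ⇒ x_1) ⇒ (x_1 + x_2)) ⇒ (x_2 ⇒ (x_2 ⇔ x_3)) = 2/5 ⇒ 1 = 1
¬(x_3 ⇔ ¬x_3) ⇒ (¬((x_1 ⇒ x_1) ⇒ (x_1 + x_2)) ⇒ (x_2 ⇒ (x_2 ⇔ x_3))) = 1/5 ⇒ 1 = 1
x_2 ⇔ x_1 = 3/5 ⇔ 1/5 = 3/5
¬(x_2 ⇔ x_1) = ¬3/5 = 2/5
x_2 ⇔ x_3 = 3/5 ⇔ 3/5 = 1
¬x_1 = ¬1/5 = 4/5
¬x_1 ⇒ x_1 = 4/5 ⇒ 1/5 = 2/5
(x_2 ⇔ x_3) ⇒ (¬x_1 ⇒ x_1) = 1 ⇒ 2/5 = 2/5
¬(x_2 ⇔ x_1) + ((x_2 ⇔ x_3) ⇒ (¬x_1 ⇒ x_1)) = 2/5 + 2/5 = 2/5
(¬(x_3 ⇔ ¬x_3) ⇒ (¬((x_1 ⇒ x_1) ⇒ (x_1 + x_2)) ⇒ (x_2 ⇒ (x_2 ⇔ x_3)))) ⇒ (¬(x_2 ⇔ x_1) + ((x_2 ⇔ x_3) ⇒ (¬x_1 ⇒ x_1))) = 1 ⇒ 2/5 = 2/5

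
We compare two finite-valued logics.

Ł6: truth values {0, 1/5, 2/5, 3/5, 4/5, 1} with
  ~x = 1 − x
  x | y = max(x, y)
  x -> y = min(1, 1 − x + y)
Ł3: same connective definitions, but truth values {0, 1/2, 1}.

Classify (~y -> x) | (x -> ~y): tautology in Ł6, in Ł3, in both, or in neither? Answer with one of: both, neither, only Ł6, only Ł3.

In Ł6: every assignment gives 1 — tautology.
In Ł3: every assignment gives 1 — tautology.

both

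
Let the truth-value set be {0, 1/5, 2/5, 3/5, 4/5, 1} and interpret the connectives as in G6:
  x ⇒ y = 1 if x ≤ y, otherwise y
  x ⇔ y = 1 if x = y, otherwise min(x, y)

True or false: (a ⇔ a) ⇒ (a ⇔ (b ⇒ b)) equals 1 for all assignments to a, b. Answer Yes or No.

Counterexample: take a = 0, b = 0.
a ⇔ a = 0 ⇔ 0 = 1
b ⇒ b = 0 ⇒ 0 = 1
a ⇔ (b ⇒ b) = 0 ⇔ 1 = 0
(a ⇔ a) ⇒ (a ⇔ (b ⇒ b)) = 1 ⇒ 0 = 0
This gives 0 ≠ 1.

No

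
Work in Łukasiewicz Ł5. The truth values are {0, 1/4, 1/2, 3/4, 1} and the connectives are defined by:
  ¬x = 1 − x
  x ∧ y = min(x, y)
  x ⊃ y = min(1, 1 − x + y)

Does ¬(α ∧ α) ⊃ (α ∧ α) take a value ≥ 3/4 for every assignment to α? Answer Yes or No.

No

Counterexample: take α = 0.
α ∧ α = 0 ∧ 0 = 0
¬(α ∧ α) = ¬0 = 1
α ∧ α = 0 ∧ 0 = 0
¬(α ∧ α) ⊃ (α ∧ α) = 1 ⊃ 0 = 0
This gives 0, which is below 3/4.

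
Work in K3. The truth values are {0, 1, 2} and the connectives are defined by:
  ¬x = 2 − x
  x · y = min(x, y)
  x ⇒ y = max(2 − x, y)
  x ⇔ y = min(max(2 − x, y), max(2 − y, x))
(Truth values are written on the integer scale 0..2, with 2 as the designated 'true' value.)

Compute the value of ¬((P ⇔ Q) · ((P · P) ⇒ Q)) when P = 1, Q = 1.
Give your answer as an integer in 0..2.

P ⇔ Q = 1 ⇔ 1 = 1
P · P = 1 · 1 = 1
(P · P) ⇒ Q = 1 ⇒ 1 = 1
(P ⇔ Q) · ((P · P) ⇒ Q) = 1 · 1 = 1
¬((P ⇔ Q) · ((P · P) ⇒ Q)) = ¬1 = 1

1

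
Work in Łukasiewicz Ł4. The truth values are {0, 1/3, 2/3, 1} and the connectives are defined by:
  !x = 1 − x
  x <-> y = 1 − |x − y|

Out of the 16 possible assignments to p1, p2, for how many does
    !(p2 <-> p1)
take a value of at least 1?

2

p1 = 0, p2 = 0 ↦ 0  <
p1 = 0, p2 = 1/3 ↦ 1/3  <
p1 = 0, p2 = 2/3 ↦ 2/3  <
p1 = 0, p2 = 1 ↦ 1  ≥
p1 = 1/3, p2 = 0 ↦ 1/3  <
p1 = 1/3, p2 = 1/3 ↦ 0  <
p1 = 1/3, p2 = 2/3 ↦ 1/3  <
p1 = 1/3, p2 = 1 ↦ 2/3  <
p1 = 2/3, p2 = 0 ↦ 2/3  <
p1 = 2/3, p2 = 1/3 ↦ 1/3  <
p1 = 2/3, p2 = 2/3 ↦ 0  <
p1 = 2/3, p2 = 1 ↦ 1/3  <
p1 = 1, p2 = 0 ↦ 1  ≥
p1 = 1, p2 = 1/3 ↦ 2/3  <
p1 = 1, p2 = 2/3 ↦ 1/3  <
p1 = 1, p2 = 1 ↦ 0  <
So 2 of the 16 assignments meet the threshold.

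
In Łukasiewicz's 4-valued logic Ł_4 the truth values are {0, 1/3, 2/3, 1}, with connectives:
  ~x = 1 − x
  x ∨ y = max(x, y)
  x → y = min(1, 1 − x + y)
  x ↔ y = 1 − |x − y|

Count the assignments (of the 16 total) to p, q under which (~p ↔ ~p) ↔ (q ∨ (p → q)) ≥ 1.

10

p = 0, q = 0 ↦ 1  ≥
p = 0, q = 1/3 ↦ 1  ≥
p = 0, q = 2/3 ↦ 1  ≥
p = 0, q = 1 ↦ 1  ≥
p = 1/3, q = 0 ↦ 2/3  <
p = 1/3, q = 1/3 ↦ 1  ≥
p = 1/3, q = 2/3 ↦ 1  ≥
p = 1/3, q = 1 ↦ 1  ≥
p = 2/3, q = 0 ↦ 1/3  <
p = 2/3, q = 1/3 ↦ 2/3  <
p = 2/3, q = 2/3 ↦ 1  ≥
p = 2/3, q = 1 ↦ 1  ≥
p = 1, q = 0 ↦ 0  <
p = 1, q = 1/3 ↦ 1/3  <
p = 1, q = 2/3 ↦ 2/3  <
p = 1, q = 1 ↦ 1  ≥
So 10 of the 16 assignments meet the threshold.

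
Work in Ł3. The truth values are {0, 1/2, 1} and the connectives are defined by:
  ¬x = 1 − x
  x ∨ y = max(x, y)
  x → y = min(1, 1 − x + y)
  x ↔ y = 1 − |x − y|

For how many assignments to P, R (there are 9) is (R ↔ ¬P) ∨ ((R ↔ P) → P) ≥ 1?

7

P = 0, R = 0 ↦ 0  <
P = 0, R = 1/2 ↦ 1/2  <
P = 0, R = 1 ↦ 1  ≥
P = 1/2, R = 0 ↦ 1  ≥
P = 1/2, R = 1/2 ↦ 1  ≥
P = 1/2, R = 1 ↦ 1  ≥
P = 1, R = 0 ↦ 1  ≥
P = 1, R = 1/2 ↦ 1  ≥
P = 1, R = 1 ↦ 1  ≥
So 7 of the 9 assignments meet the threshold.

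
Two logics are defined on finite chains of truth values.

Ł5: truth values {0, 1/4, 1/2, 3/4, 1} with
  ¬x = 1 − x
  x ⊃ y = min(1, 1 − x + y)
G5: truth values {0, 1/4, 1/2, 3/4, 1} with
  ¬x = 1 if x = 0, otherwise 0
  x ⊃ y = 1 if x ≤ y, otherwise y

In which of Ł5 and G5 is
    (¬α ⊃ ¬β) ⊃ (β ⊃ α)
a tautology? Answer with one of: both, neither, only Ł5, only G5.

only Ł5

In Ł5: every assignment gives 1 — tautology.
In G5: at α = 1/4, β = 1/2 the value is 1/4 — not a tautology.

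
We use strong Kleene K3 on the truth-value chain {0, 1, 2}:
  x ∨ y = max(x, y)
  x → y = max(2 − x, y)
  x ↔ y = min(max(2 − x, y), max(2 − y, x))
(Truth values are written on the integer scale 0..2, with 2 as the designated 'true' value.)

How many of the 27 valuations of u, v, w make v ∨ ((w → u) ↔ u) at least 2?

17

value 2: 17 assignments (counts)
value 1: 9 assignments
value 0: 1 assignment
So 17 of the 27 assignments meet the threshold.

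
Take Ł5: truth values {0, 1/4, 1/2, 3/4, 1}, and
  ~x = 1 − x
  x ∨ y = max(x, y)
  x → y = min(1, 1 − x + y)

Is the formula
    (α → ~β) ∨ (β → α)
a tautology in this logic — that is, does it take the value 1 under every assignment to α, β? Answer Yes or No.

No

Counterexample: take α = 1/4, β = 1.
~β = ~1 = 0
α → ~β = 1/4 → 0 = 3/4
β → α = 1 → 1/4 = 1/4
(α → ~β) ∨ (β → α) = 3/4 ∨ 1/4 = 3/4
This gives 3/4 ≠ 1.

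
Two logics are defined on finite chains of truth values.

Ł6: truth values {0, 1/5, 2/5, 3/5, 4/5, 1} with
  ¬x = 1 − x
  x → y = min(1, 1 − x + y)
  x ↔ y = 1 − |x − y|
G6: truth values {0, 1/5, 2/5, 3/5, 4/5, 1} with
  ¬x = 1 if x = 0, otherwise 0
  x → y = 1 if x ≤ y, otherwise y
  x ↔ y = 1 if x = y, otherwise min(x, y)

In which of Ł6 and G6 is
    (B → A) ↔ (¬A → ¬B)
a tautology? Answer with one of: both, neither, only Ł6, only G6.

only Ł6

In Ł6: every assignment gives 1 — tautology.
In G6: at A = 1/5, B = 2/5 the value is 1/5 — not a tautology.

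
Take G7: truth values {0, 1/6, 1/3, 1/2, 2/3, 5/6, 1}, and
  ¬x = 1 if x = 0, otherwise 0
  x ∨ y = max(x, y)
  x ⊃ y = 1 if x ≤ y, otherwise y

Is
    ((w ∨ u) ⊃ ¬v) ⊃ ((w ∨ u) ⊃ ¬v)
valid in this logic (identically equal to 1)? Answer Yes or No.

At u = 0, v = 1/6, w = 1/3, for instance:
w ∨ u = 1/3 ∨ 0 = 1/3
¬v = ¬1/6 = 0
(w ∨ u) ⊃ ¬v = 1/3 ⊃ 0 = 0
((w ∨ u) ⊃ ¬v) ⊃ ((w ∨ u) ⊃ ¬v) = 0 ⊃ 0 = 1
and checking the remaining 342 assignments likewise gives ≥ 1 in every case.

Yes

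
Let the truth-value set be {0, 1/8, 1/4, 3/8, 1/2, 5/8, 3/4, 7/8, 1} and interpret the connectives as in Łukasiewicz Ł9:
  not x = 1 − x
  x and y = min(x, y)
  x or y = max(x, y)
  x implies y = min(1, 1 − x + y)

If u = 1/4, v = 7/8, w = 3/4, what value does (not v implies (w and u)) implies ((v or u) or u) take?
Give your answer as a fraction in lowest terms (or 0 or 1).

not v = not 7/8 = 1/8
w and u = 3/4 and 1/4 = 1/4
not v implies (w and u) = 1/8 implies 1/4 = 1
v or u = 7/8 or 1/4 = 7/8
(v or u) or u = 7/8 or 1/4 = 7/8
(not v implies (w and u)) implies ((v or u) or u) = 1 implies 7/8 = 7/8

7/8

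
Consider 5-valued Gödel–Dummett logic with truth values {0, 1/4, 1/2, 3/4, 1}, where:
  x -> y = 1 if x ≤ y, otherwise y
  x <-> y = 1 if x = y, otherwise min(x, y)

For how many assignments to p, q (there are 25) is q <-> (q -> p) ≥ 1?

1

value 1: 1 assignment (counts)
value 3/4: 3 assignments
value 1/2: 5 assignments
value 1/4: 7 assignments
value 0: 9 assignments
So 1 of the 25 assignments meets the threshold.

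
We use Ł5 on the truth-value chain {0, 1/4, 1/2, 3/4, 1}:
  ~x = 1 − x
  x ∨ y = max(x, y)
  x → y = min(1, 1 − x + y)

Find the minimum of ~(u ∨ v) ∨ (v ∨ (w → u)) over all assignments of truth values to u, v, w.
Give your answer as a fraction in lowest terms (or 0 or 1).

1/2

Take u = 0, v = 1/2, w = 1/2:
u ∨ v = 0 ∨ 1/2 = 1/2
~(u ∨ v) = ~1/2 = 1/2
w → u = 1/2 → 0 = 1/2
v ∨ (w → u) = 1/2 ∨ 1/2 = 1/2
~(u ∨ v) ∨ (v ∨ (w → u)) = 1/2 ∨ 1/2 = 1/2
No assignment yields a value below 1/2, so this is the minimum.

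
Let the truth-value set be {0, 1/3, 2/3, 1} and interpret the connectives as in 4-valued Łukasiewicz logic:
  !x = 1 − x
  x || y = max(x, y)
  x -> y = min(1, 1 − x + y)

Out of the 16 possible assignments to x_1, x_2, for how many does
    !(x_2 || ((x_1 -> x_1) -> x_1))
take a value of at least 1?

1

x_1 = 0, x_2 = 0 ↦ 1  ≥
x_1 = 0, x_2 = 1/3 ↦ 2/3  <
x_1 = 0, x_2 = 2/3 ↦ 1/3  <
x_1 = 0, x_2 = 1 ↦ 0  <
x_1 = 1/3, x_2 = 0 ↦ 2/3  <
x_1 = 1/3, x_2 = 1/3 ↦ 2/3  <
x_1 = 1/3, x_2 = 2/3 ↦ 1/3  <
x_1 = 1/3, x_2 = 1 ↦ 0  <
x_1 = 2/3, x_2 = 0 ↦ 1/3  <
x_1 = 2/3, x_2 = 1/3 ↦ 1/3  <
x_1 = 2/3, x_2 = 2/3 ↦ 1/3  <
x_1 = 2/3, x_2 = 1 ↦ 0  <
x_1 = 1, x_2 = 0 ↦ 0  <
x_1 = 1, x_2 = 1/3 ↦ 0  <
x_1 = 1, x_2 = 2/3 ↦ 0  <
x_1 = 1, x_2 = 1 ↦ 0  <
So 1 of the 16 assignments meets the threshold.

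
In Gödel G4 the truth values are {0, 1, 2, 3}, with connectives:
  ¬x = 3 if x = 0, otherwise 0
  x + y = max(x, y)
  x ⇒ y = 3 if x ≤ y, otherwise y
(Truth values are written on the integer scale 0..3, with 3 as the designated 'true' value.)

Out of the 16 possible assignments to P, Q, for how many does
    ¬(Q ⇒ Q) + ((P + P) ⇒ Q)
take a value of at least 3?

10

P = 0, Q = 0 ↦ 3  ≥
P = 0, Q = 1 ↦ 3  ≥
P = 0, Q = 2 ↦ 3  ≥
P = 0, Q = 3 ↦ 3  ≥
P = 1, Q = 0 ↦ 0  <
P = 1, Q = 1 ↦ 3  ≥
P = 1, Q = 2 ↦ 3  ≥
P = 1, Q = 3 ↦ 3  ≥
P = 2, Q = 0 ↦ 0  <
P = 2, Q = 1 ↦ 1  <
P = 2, Q = 2 ↦ 3  ≥
P = 2, Q = 3 ↦ 3  ≥
P = 3, Q = 0 ↦ 0  <
P = 3, Q = 1 ↦ 1  <
P = 3, Q = 2 ↦ 2  <
P = 3, Q = 3 ↦ 3  ≥
So 10 of the 16 assignments meet the threshold.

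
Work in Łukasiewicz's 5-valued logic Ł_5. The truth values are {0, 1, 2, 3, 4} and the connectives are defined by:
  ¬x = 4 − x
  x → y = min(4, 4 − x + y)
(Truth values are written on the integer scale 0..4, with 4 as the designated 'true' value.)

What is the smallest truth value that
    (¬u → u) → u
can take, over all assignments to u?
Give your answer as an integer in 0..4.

Take u = 2:
¬u = ¬2 = 2
¬u → u = 2 → 2 = 4
(¬u → u) → u = 4 → 2 = 2
No assignment yields a value below 2, so this is the minimum.

2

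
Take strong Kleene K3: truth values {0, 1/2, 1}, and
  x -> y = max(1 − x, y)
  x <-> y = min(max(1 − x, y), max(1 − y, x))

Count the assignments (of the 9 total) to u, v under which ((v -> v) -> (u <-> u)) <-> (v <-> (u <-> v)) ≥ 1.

u = 0, v = 0 ↦ 0  <
u = 0, v = 1/2 ↦ 1/2  <
u = 0, v = 1 ↦ 0  <
u = 1/2, v = 0 ↦ 1/2  <
u = 1/2, v = 1/2 ↦ 1/2  <
u = 1/2, v = 1 ↦ 1/2  <
u = 1, v = 0 ↦ 1  ≥
u = 1, v = 1/2 ↦ 1/2  <
u = 1, v = 1 ↦ 1  ≥
So 2 of the 9 assignments meet the threshold.

2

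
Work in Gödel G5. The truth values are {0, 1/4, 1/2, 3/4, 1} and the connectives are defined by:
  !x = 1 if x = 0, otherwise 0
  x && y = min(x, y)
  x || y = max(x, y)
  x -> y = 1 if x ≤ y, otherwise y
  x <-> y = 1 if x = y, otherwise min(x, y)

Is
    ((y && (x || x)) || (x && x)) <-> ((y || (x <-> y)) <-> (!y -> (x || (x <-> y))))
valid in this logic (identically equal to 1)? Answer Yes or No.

Counterexample: take x = 0, y = 0.
x || x = 0 || 0 = 0
y && (x || x) = 0 && 0 = 0
x && x = 0 && 0 = 0
(y && (x || x)) || (x && x) = 0 || 0 = 0
x <-> y = 0 <-> 0 = 1
y || (x <-> y) = 0 || 1 = 1
!y = !0 = 1
x <-> y = 0 <-> 0 = 1
x || (x <-> y) = 0 || 1 = 1
!y -> (x || (x <-> y)) = 1 -> 1 = 1
(y || (x <-> y)) <-> (!y -> (x || (x <-> y))) = 1 <-> 1 = 1
((y && (x || x)) || (x && x)) <-> ((y || (x <-> y)) <-> (!y -> (x || (x <-> y)))) = 0 <-> 1 = 0
This gives 0 ≠ 1.

No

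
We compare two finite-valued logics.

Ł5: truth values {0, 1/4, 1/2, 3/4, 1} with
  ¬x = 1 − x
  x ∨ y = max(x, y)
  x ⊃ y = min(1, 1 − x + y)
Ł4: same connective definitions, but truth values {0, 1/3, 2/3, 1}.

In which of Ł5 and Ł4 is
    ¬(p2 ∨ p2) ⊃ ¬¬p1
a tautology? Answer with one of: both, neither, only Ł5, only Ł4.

In Ł5: at p1 = 0, p2 = 0 the value is 0 — not a tautology.
In Ł4: at p1 = 0, p2 = 0 the value is 0 — not a tautology.

neither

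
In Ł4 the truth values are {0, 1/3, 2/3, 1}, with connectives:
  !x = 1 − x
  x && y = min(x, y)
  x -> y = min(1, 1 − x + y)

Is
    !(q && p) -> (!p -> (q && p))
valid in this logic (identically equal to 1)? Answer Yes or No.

No

Counterexample: take p = 0, q = 0.
q && p = 0 && 0 = 0
!(q && p) = !0 = 1
!p = !0 = 1
q && p = 0 && 0 = 0
!p -> (q && p) = 1 -> 0 = 0
!(q && p) -> (!p -> (q && p)) = 1 -> 0 = 0
This gives 0 ≠ 1.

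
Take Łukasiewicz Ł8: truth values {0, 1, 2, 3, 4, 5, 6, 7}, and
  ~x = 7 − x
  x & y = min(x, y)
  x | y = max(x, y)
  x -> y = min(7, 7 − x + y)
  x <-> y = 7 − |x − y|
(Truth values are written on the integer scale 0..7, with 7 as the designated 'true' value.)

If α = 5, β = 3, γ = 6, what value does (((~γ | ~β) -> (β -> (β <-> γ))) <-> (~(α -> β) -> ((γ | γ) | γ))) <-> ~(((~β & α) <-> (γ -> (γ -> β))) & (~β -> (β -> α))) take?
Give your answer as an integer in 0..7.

~γ = ~6 = 1
~β = ~3 = 4
~γ | ~β = 1 | 4 = 4
β <-> γ = 3 <-> 6 = 4
β -> (β <-> γ) = 3 -> 4 = 7
(~γ | ~β) -> (β -> (β <-> γ)) = 4 -> 7 = 7
α -> β = 5 -> 3 = 5
~(α -> β) = ~5 = 2
γ | γ = 6 | 6 = 6
(γ | γ) | γ = 6 | 6 = 6
~(α -> β) -> ((γ | γ) | γ) = 2 -> 6 = 7
((~γ | ~β) -> (β -> (β <-> γ))) <-> (~(α -> β) -> ((γ | γ) | γ)) = 7 <-> 7 = 7
~β = ~3 = 4
~β & α = 4 & 5 = 4
γ -> β = 6 -> 3 = 4
γ -> (γ -> β) = 6 -> 4 = 5
(~β & α) <-> (γ -> (γ -> β)) = 4 <-> 5 = 6
~β = ~3 = 4
β -> α = 3 -> 5 = 7
~β -> (β -> α) = 4 -> 7 = 7
((~β & α) <-> (γ -> (γ -> β))) & (~β -> (β -> α)) = 6 & 7 = 6
~(((~β & α) <-> (γ -> (γ -> β))) & (~β -> (β -> α))) = ~6 = 1
(((~γ | ~β) -> (β -> (β <-> γ))) <-> (~(α -> β) -> ((γ | γ) | γ))) <-> ~(((~β & α) <-> (γ -> (γ -> β))) & (~β -> (β -> α))) = 7 <-> 1 = 1

1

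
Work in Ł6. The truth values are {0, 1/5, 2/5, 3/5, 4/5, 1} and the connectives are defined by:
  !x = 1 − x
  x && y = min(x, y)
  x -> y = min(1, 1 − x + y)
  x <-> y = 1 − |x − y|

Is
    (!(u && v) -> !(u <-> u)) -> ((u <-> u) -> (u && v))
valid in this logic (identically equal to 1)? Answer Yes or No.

At u = 4/5, v = 0, for instance:
u && v = 4/5 && 0 = 0
!(u && v) = !0 = 1
u <-> u = 4/5 <-> 4/5 = 1
!(u <-> u) = !1 = 0
!(u && v) -> !(u <-> u) = 1 -> 0 = 0
(u <-> u) -> (u && v) = 1 -> 0 = 0
(!(u && v) -> !(u <-> u)) -> ((u <-> u) -> (u && v)) = 0 -> 0 = 1
and checking the remaining 35 assignments likewise gives ≥ 1 in every case.

Yes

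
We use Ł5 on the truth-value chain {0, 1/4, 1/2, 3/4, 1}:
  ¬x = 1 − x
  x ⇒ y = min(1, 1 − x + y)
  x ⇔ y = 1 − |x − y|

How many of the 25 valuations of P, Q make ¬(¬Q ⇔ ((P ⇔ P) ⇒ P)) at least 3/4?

value 1: 2 assignments (counts)
value 3/4: 4 assignments (counts)
value 1/2: 6 assignments
value 1/4: 8 assignments
value 0: 5 assignments
So 6 of the 25 assignments meet the threshold.

6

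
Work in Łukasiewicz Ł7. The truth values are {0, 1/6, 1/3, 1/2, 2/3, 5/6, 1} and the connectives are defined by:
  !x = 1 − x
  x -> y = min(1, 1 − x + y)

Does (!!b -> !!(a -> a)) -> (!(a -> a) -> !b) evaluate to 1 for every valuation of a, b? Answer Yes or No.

At a = 1/2, b = 1, for instance:
!b = !1 = 0
!!b = !0 = 1
a -> a = 1/2 -> 1/2 = 1
!(a -> a) = !1 = 0
!!(a -> a) = !0 = 1
!!b -> !!(a -> a) = 1 -> 1 = 1
!(a -> a) -> !b = 0 -> 0 = 1
(!!b -> !!(a -> a)) -> (!(a -> a) -> !b) = 1 -> 1 = 1
and checking the remaining 48 assignments likewise gives ≥ 1 in every case.

Yes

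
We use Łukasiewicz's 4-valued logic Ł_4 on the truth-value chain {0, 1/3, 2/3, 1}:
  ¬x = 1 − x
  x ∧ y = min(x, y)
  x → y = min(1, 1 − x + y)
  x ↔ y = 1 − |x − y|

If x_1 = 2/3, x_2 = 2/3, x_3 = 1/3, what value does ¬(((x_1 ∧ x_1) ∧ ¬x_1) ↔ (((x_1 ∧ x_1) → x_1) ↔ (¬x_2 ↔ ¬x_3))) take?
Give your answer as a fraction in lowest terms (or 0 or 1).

x_1 ∧ x_1 = 2/3 ∧ 2/3 = 2/3
¬x_1 = ¬2/3 = 1/3
(x_1 ∧ x_1) ∧ ¬x_1 = 2/3 ∧ 1/3 = 1/3
x_1 ∧ x_1 = 2/3 ∧ 2/3 = 2/3
(x_1 ∧ x_1) → x_1 = 2/3 → 2/3 = 1
¬x_2 = ¬2/3 = 1/3
¬x_3 = ¬1/3 = 2/3
¬x_2 ↔ ¬x_3 = 1/3 ↔ 2/3 = 2/3
((x_1 ∧ x_1) → x_1) ↔ (¬x_2 ↔ ¬x_3) = 1 ↔ 2/3 = 2/3
((x_1 ∧ x_1) ∧ ¬x_1) ↔ (((x_1 ∧ x_1) → x_1) ↔ (¬x_2 ↔ ¬x_3)) = 1/3 ↔ 2/3 = 2/3
¬(((x_1 ∧ x_1) ∧ ¬x_1) ↔ (((x_1 ∧ x_1) → x_1) ↔ (¬x_2 ↔ ¬x_3))) = ¬2/3 = 1/3

1/3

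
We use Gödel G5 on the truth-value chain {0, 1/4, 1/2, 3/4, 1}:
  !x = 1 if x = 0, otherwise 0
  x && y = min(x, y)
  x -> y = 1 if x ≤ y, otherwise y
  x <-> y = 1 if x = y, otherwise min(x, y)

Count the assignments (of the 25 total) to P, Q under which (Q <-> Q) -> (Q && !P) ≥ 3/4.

2

value 1: 1 assignment (counts)
value 3/4: 1 assignment (counts)
value 1/2: 1 assignment
value 1/4: 1 assignment
value 0: 21 assignments
So 2 of the 25 assignments meet the threshold.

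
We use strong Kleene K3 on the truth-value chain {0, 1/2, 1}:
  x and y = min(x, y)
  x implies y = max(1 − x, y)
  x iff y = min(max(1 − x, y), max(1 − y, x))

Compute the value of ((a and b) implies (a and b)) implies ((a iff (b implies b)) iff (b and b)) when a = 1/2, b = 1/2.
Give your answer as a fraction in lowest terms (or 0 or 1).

a and b = 1/2 and 1/2 = 1/2
a and b = 1/2 and 1/2 = 1/2
(a and b) implies (a and b) = 1/2 implies 1/2 = 1/2
b implies b = 1/2 implies 1/2 = 1/2
a iff (b implies b) = 1/2 iff 1/2 = 1/2
b and b = 1/2 and 1/2 = 1/2
(a iff (b implies b)) iff (b and b) = 1/2 iff 1/2 = 1/2
((a and b) implies (a and b)) implies ((a iff (b implies b)) iff (b and b)) = 1/2 implies 1/2 = 1/2

1/2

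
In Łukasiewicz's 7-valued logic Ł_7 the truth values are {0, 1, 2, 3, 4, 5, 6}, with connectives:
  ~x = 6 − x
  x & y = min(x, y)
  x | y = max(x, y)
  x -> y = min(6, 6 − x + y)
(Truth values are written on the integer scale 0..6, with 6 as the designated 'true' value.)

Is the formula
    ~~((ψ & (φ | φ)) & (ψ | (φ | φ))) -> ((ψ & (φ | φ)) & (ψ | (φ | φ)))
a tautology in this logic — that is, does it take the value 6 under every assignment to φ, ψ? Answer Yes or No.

Yes

At φ = 3, ψ = 2, for instance:
φ | φ = 3 | 3 = 3
ψ & (φ | φ) = 2 & 3 = 2
φ | φ = 3 | 3 = 3
ψ | (φ | φ) = 2 | 3 = 3
(ψ & (φ | φ)) & (ψ | (φ | φ)) = 2 & 3 = 2
~((ψ & (φ | φ)) & (ψ | (φ | φ))) = ~2 = 4
~~((ψ & (φ | φ)) & (ψ | (φ | φ))) = ~4 = 2
~~((ψ & (φ | φ)) & (ψ | (φ | φ))) -> ((ψ & (φ | φ)) & (ψ | (φ | φ))) = 2 -> 2 = 6
and checking the remaining 48 assignments likewise gives ≥ 6 in every case.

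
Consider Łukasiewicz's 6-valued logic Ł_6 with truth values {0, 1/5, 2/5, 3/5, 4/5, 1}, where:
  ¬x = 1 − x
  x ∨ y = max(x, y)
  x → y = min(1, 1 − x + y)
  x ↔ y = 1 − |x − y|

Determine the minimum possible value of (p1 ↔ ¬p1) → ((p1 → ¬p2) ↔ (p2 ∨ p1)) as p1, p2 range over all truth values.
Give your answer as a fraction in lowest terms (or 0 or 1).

Take p1 = 2/5, p2 = 0:
¬p1 = ¬2/5 = 3/5
p1 ↔ ¬p1 = 2/5 ↔ 3/5 = 4/5
¬p2 = ¬0 = 1
p1 → ¬p2 = 2/5 → 1 = 1
p2 ∨ p1 = 0 ∨ 2/5 = 2/5
(p1 → ¬p2) ↔ (p2 ∨ p1) = 1 ↔ 2/5 = 2/5
(p1 ↔ ¬p1) → ((p1 → ¬p2) ↔ (p2 ∨ p1)) = 4/5 → 2/5 = 3/5
No assignment yields a value below 3/5, so this is the minimum.

3/5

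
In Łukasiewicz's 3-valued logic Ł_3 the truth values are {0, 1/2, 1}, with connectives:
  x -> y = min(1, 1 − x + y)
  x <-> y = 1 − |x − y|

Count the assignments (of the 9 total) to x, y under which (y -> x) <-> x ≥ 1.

x = 0, y = 0 ↦ 0  <
x = 0, y = 1/2 ↦ 1/2  <
x = 0, y = 1 ↦ 1  ≥
x = 1/2, y = 0 ↦ 1/2  <
x = 1/2, y = 1/2 ↦ 1/2  <
x = 1/2, y = 1 ↦ 1  ≥
x = 1, y = 0 ↦ 1  ≥
x = 1, y = 1/2 ↦ 1  ≥
x = 1, y = 1 ↦ 1  ≥
So 5 of the 9 assignments meet the threshold.

5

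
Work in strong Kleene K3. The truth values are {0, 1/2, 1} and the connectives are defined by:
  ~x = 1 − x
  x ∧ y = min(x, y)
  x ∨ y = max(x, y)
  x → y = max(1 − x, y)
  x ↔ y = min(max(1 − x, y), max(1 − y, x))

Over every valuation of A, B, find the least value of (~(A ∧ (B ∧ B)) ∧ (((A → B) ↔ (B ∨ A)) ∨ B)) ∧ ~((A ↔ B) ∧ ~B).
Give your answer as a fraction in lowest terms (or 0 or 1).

Take A = 0, B = 0:
B ∧ B = 0 ∧ 0 = 0
A ∧ (B ∧ B) = 0 ∧ 0 = 0
~(A ∧ (B ∧ B)) = ~0 = 1
A → B = 0 → 0 = 1
B ∨ A = 0 ∨ 0 = 0
(A → B) ↔ (B ∨ A) = 1 ↔ 0 = 0
((A → B) ↔ (B ∨ A)) ∨ B = 0 ∨ 0 = 0
~(A ∧ (B ∧ B)) ∧ (((A → B) ↔ (B ∨ A)) ∨ B) = 1 ∧ 0 = 0
A ↔ B = 0 ↔ 0 = 1
~B = ~0 = 1
(A ↔ B) ∧ ~B = 1 ∧ 1 = 1
~((A ↔ B) ∧ ~B) = ~1 = 0
(~(A ∧ (B ∧ B)) ∧ (((A → B) ↔ (B ∨ A)) ∨ B)) ∧ ~((A ↔ B) ∧ ~B) = 0 ∧ 0 = 0
No assignment yields a value below 0, so this is the minimum.

0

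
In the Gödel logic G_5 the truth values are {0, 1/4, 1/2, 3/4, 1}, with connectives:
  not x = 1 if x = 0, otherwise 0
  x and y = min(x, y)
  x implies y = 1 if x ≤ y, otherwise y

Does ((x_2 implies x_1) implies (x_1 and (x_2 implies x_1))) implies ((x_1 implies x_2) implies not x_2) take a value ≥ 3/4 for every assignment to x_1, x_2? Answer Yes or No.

No

Counterexample: take x_1 = 0, x_2 = 1/4.
x_2 implies x_1 = 1/4 implies 0 = 0
x_2 implies x_1 = 1/4 implies 0 = 0
x_1 and (x_2 implies x_1) = 0 and 0 = 0
(x_2 implies x_1) implies (x_1 and (x_2 implies x_1)) = 0 implies 0 = 1
x_1 implies x_2 = 0 implies 1/4 = 1
not x_2 = not 1/4 = 0
(x_1 implies x_2) implies not x_2 = 1 implies 0 = 0
((x_2 implies x_1) implies (x_1 and (x_2 implies x_1))) implies ((x_1 implies x_2) implies not x_2) = 1 implies 0 = 0
This gives 0, which is below 3/4.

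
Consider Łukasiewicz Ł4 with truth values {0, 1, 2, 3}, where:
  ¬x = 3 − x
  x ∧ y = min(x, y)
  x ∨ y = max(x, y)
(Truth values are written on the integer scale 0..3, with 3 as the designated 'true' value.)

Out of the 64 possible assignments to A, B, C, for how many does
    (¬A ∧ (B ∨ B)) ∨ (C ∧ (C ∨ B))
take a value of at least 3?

value 3: 19 assignments (counts)
value 2: 21 assignments
value 1: 17 assignments
value 0: 7 assignments
So 19 of the 64 assignments meet the threshold.

19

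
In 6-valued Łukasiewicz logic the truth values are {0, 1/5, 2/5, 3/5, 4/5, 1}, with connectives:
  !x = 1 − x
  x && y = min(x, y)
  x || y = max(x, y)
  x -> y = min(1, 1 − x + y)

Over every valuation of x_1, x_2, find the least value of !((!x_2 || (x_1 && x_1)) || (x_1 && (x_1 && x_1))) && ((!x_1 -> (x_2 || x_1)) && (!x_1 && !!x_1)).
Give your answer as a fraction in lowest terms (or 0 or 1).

Take x_1 = 0, x_2 = 0:
!x_2 = !0 = 1
x_1 && x_1 = 0 && 0 = 0
!x_2 || (x_1 && x_1) = 1 || 0 = 1
x_1 && x_1 = 0 && 0 = 0
x_1 && (x_1 && x_1) = 0 && 0 = 0
(!x_2 || (x_1 && x_1)) || (x_1 && (x_1 && x_1)) = 1 || 0 = 1
!((!x_2 || (x_1 && x_1)) || (x_1 && (x_1 && x_1))) = !1 = 0
!x_1 = !0 = 1
x_2 || x_1 = 0 || 0 = 0
!x_1 -> (x_2 || x_1) = 1 -> 0 = 0
!x_1 = !0 = 1
!x_1 = !0 = 1
!!x_1 = !1 = 0
!x_1 && !!x_1 = 1 && 0 = 0
(!x_1 -> (x_2 || x_1)) && (!x_1 && !!x_1) = 0 && 0 = 0
!((!x_2 || (x_1 && x_1)) || (x_1 && (x_1 && x_1))) && ((!x_1 -> (x_2 || x_1)) && (!x_1 && !!x_1)) = 0 && 0 = 0
No assignment yields a value below 0, so this is the minimum.

0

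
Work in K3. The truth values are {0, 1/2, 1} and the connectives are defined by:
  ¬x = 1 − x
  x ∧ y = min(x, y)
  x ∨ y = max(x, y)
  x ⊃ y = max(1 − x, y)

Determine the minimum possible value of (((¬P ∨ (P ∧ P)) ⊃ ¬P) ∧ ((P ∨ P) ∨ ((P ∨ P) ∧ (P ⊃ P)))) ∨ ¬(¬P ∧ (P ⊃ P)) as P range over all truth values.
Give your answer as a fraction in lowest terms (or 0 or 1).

Take P = 0:
¬P = ¬0 = 1
P ∧ P = 0 ∧ 0 = 0
¬P ∨ (P ∧ P) = 1 ∨ 0 = 1
¬P = ¬0 = 1
(¬P ∨ (P ∧ P)) ⊃ ¬P = 1 ⊃ 1 = 1
P ∨ P = 0 ∨ 0 = 0
P ∨ P = 0 ∨ 0 = 0
P ⊃ P = 0 ⊃ 0 = 1
(P ∨ P) ∧ (P ⊃ P) = 0 ∧ 1 = 0
(P ∨ P) ∨ ((P ∨ P) ∧ (P ⊃ P)) = 0 ∨ 0 = 0
((¬P ∨ (P ∧ P)) ⊃ ¬P) ∧ ((P ∨ P) ∨ ((P ∨ P) ∧ (P ⊃ P))) = 1 ∧ 0 = 0
¬P = ¬0 = 1
P ⊃ P = 0 ⊃ 0 = 1
¬P ∧ (P ⊃ P) = 1 ∧ 1 = 1
¬(¬P ∧ (P ⊃ P)) = ¬1 = 0
(((¬P ∨ (P ∧ P)) ⊃ ¬P) ∧ ((P ∨ P) ∨ ((P ∨ P) ∧ (P ⊃ P)))) ∨ ¬(¬P ∧ (P ⊃ P)) = 0 ∨ 0 = 0
No assignment yields a value below 0, so this is the minimum.

0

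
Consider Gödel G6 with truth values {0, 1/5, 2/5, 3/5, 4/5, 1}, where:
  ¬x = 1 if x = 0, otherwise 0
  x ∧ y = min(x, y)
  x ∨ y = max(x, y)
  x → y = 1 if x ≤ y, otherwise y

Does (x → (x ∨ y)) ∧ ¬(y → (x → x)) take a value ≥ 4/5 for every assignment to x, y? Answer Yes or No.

Counterexample: take x = 0, y = 0.
x ∨ y = 0 ∨ 0 = 0
x → (x ∨ y) = 0 → 0 = 1
x → x = 0 → 0 = 1
y → (x → x) = 0 → 1 = 1
¬(y → (x → x)) = ¬1 = 0
(x → (x ∨ y)) ∧ ¬(y → (x → x)) = 1 ∧ 0 = 0
This gives 0, which is below 4/5.

No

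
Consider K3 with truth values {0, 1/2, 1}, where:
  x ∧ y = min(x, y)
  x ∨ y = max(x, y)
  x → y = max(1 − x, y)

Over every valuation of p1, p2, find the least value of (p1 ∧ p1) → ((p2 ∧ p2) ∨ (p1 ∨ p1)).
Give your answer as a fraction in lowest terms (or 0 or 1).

1/2

Take p1 = 1/2, p2 = 0:
p1 ∧ p1 = 1/2 ∧ 1/2 = 1/2
p2 ∧ p2 = 0 ∧ 0 = 0
p1 ∨ p1 = 1/2 ∨ 1/2 = 1/2
(p2 ∧ p2) ∨ (p1 ∨ p1) = 0 ∨ 1/2 = 1/2
(p1 ∧ p1) → ((p2 ∧ p2) ∨ (p1 ∨ p1)) = 1/2 → 1/2 = 1/2
No assignment yields a value below 1/2, so this is the minimum.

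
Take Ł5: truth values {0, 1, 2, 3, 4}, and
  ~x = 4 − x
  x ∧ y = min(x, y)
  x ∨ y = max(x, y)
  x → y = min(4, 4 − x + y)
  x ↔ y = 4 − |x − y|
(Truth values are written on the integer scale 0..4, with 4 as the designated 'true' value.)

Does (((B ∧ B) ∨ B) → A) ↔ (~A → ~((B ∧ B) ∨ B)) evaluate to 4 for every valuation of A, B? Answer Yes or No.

Yes

At A = 3, B = 4, for instance:
B ∧ B = 4 ∧ 4 = 4
(B ∧ B) ∨ B = 4 ∨ 4 = 4
((B ∧ B) ∨ B) → A = 4 → 3 = 3
~A = ~3 = 1
~((B ∧ B) ∨ B) = ~4 = 0
~A → ~((B ∧ B) ∨ B) = 1 → 0 = 3
(((B ∧ B) ∨ B) → A) ↔ (~A → ~((B ∧ B) ∨ B)) = 3 ↔ 3 = 4
and checking the remaining 24 assignments likewise gives ≥ 4 in every case.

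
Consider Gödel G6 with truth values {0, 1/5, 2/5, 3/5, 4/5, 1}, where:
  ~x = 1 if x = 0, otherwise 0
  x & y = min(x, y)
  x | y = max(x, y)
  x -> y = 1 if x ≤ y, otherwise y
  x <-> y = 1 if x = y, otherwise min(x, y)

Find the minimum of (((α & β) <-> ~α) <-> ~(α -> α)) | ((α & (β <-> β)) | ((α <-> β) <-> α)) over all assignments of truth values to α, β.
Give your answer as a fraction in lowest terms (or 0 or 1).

Take α = 1/5, β = 0:
α & β = 1/5 & 0 = 0
~α = ~1/5 = 0
(α & β) <-> ~α = 0 <-> 0 = 1
α -> α = 1/5 -> 1/5 = 1
~(α -> α) = ~1 = 0
((α & β) <-> ~α) <-> ~(α -> α) = 1 <-> 0 = 0
β <-> β = 0 <-> 0 = 1
α & (β <-> β) = 1/5 & 1 = 1/5
α <-> β = 1/5 <-> 0 = 0
(α <-> β) <-> α = 0 <-> 1/5 = 0
(α & (β <-> β)) | ((α <-> β) <-> α) = 1/5 | 0 = 1/5
(((α & β) <-> ~α) <-> ~(α -> α)) | ((α & (β <-> β)) | ((α <-> β) <-> α)) = 0 | 1/5 = 1/5
No assignment yields a value below 1/5, so this is the minimum.

1/5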